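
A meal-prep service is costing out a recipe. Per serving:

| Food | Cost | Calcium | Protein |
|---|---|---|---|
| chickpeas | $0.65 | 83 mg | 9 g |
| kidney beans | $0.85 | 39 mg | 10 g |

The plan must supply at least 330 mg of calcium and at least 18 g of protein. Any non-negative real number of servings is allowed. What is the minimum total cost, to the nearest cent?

$2.58

The cheapest plan sits at a corner of the feasible region — with two constraints it uses at most two foods.
chickpeas only: max(330/83, 18/9) = 3.976 servings → $2.58.
kidney beans only: max(330/39, 18/10) = 8.462 servings → $7.19.
chickpeas + kidney beans: intersection lies outside the first quadrant.
Cheapest feasible corner: $2.58.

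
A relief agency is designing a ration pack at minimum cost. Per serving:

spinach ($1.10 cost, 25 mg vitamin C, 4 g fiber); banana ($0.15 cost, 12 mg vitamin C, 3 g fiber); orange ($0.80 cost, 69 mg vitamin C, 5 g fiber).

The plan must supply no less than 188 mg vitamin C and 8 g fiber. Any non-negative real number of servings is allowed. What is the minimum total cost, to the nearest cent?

$2.18

Two binding constraints pin down two serving amounts, so the optimal mix uses at most two foods. The candidates are each food alone (scaled to the tighter of vitamin C/fiber) and each pair with both constraints tight.
spinach only: max(188/25, 8/4) = 7.52 servings → $8.27.
banana only: max(188/12, 8/3) = 15.67 servings → $2.35.
orange only: max(188/69, 8/5) = 2.725 servings → $2.18.
spinach + banana: intersection lies outside the first quadrant.
spinach + orange: the both-tight solution has a negative serving — not a feasible corner.
banana + orange: the both-tight solution has a negative serving — not a feasible corner.
So the least-cost plan costs $2.18.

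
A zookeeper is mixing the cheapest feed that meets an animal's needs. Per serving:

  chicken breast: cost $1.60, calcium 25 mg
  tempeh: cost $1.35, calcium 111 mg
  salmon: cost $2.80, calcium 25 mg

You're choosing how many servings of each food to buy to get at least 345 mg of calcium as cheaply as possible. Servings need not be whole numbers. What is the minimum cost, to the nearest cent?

$4.20

Cost per mg of calcium: tempeh $0.0122, chicken breast $0.0640, salmon $0.1120.
With no serving limits, use only tempeh: 345 mg / 111 mg = 3.108 servings × $1.35 = $4.20.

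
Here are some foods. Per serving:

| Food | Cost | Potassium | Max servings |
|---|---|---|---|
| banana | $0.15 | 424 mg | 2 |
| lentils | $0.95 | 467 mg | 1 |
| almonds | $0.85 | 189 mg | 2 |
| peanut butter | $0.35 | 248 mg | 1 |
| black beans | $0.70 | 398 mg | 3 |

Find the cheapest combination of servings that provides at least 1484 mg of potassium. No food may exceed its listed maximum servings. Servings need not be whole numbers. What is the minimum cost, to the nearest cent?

$1.33

Cost per mg of potassium: banana $0.0004, peanut butter $0.0014, black beans $0.0018, lentils $0.0020, almonds $0.0045.
Take 2 servings of banana: +848.0 mg potassium for $0.30 (total $0.30, still need 636.0 mg).
Take 1 serving of peanut butter: +248.0 mg potassium for $0.35 (total $0.65, still need 388.0 mg).
Take 0.9749 servings of black beans: +388.0 mg potassium for $0.68 (total $1.33, still need 0.0 mg).
Greedy by cheapest-per-mg is optimal for a single linear constraint, so the minimum cost is $1.33.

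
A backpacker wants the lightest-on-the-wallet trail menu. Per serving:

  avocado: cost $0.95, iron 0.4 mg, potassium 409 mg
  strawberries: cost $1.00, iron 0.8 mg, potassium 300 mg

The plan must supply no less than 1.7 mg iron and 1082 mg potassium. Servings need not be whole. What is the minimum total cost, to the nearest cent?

Check every corner: each single food scaled to meet both minima, and each pair solved so both constraints bind.
avocado only: max(1.7/0.4, 1082/409) = 4.25 servings → $4.04.
strawberries only: max(1.7/0.8, 1082/300) = 3.607 servings → $3.61.
avocado + strawberries with both tight: 1.716 servings and 1.267 servings → $2.90.
Cheapest feasible corner: $2.90.

$2.90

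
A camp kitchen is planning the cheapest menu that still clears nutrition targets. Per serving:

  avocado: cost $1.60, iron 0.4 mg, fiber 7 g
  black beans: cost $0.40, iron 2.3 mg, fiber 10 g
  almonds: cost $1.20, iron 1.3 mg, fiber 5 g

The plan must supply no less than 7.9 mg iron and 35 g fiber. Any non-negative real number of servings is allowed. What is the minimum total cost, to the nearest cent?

$1.40

Check every corner: each single food scaled to meet both minima, and each pair solved so both constraints bind.
avocado only: max(7.9/0.4, 35/7) = 19.75 servings → $31.60.
black beans only: max(7.9/2.3, 35/10) = 3.5 servings → $1.40.
almonds only: max(7.9/1.3, 35/5) = 7 servings → $8.40.
avocado + black beans with both tight: 0.124 servings and 3.413 servings → $1.56.
avocado + almonds with both tight: 0.8451 servings and 5.817 servings → $8.33.
black beans + almonds: the both-tight solution has a negative serving — not a feasible corner.
So the least-cost plan costs $1.40.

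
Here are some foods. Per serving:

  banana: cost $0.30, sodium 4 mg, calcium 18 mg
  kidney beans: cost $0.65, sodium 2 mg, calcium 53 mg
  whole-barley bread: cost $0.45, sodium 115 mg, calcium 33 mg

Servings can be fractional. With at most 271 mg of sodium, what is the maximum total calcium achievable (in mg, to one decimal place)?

Calcium per mg sodium: kidney beans 26.5, banana 4.5, whole-barley bread 0.287.
With no serving limits, spend the whole sodium allowance on kidney beans: 271 mg / 2 mg × 53 mg = 7181.5 mg.

7181.5 mg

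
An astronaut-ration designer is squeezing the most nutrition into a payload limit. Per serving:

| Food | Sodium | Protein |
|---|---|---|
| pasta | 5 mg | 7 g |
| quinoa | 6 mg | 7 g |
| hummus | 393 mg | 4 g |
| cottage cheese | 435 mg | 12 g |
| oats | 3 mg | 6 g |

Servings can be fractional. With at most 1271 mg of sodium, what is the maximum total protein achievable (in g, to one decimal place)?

Protein per mg sodium: oats 2, pasta 1.4, quinoa 1.167, cottage cheese 0.02759, hummus 0.01018.
With no serving limits, spend the whole sodium allowance on oats: 1271 mg / 3 mg × 6 g = 2542.0 g.

2542.0 g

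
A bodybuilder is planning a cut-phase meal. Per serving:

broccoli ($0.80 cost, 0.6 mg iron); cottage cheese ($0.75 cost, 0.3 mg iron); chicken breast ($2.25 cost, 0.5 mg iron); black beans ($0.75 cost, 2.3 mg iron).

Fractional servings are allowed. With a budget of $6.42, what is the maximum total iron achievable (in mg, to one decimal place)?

Iron per dollar: black beans 3.067, broccoli 0.75, cottage cheese 0.4, chicken breast 0.2222.
With no serving limits, spend the whole cost allowance on black beans: $6.42 / $0.75 × 2.3 mg = 19.7 mg.

19.7 mg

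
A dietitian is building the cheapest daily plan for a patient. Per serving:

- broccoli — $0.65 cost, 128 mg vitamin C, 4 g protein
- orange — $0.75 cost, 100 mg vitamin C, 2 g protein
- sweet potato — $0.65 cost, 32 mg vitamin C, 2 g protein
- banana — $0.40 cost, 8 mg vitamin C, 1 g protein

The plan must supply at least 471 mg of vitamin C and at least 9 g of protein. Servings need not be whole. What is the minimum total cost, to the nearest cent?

At the optimum either one food covers both requirements or two foods hit both targets exactly; no other combination can be cheaper.
broccoli only: max(471/128, 9/4) = 3.68 servings → $2.39.
orange only: max(471/100, 9/2) = 4.71 servings → $3.53.
sweet potato only: max(471/32, 9/2) = 14.72 servings → $9.57.
banana only: max(471/8, 9/1) = 58.88 servings → $23.55.
broccoli + orange: the both-tight solution has a negative serving — not a feasible corner.
broccoli + sweet potato with both targets exact would need a negative amount; discard.
broccoli + banana with both targets exact would need a negative amount; discard.
orange + sweet potato with both targets exact would need a negative amount; discard.
orange + banana with both targets exact would need a negative amount; discard.
sweet potato + banana with both targets exact would need a negative amount; discard.
The minimum over all feasible corners is $2.39.

$2.39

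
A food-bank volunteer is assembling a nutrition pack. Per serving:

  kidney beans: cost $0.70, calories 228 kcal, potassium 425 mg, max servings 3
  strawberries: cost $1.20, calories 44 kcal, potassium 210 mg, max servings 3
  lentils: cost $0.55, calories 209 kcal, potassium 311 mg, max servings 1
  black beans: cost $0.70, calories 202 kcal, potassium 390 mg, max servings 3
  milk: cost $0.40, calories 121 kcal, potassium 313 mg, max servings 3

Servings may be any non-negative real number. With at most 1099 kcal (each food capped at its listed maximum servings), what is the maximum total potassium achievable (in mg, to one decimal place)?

2735.1 mg

Potassium per kcal: strawberries 4.773, milk 2.587, black beans 1.931, kidney beans 1.864, lentils 1.488.
Take 3 servings of strawberries: uses 132 kcal, +630.0 mg potassium (running total 630.0 mg).
Take 3 servings of milk: uses 363 kcal, +939.0 mg potassium (running total 1569.0 mg).
Take 2.99 servings of black beans: uses 604 kcal, +1166.1 mg potassium (running total 2735.1 mg).
Filling greedily by potassium-per-kcal is optimal for one linear limit, giving 2735.1 mg.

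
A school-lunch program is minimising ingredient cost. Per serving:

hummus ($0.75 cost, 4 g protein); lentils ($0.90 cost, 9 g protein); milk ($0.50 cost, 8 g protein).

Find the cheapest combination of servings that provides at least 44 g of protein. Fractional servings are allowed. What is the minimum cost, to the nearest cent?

$2.75

Cost per g of protein: milk $0.0625, lentils $0.1000, hummus $0.1875.
With no serving limits, use only milk: 44 g / 8 g = 5.5 servings × $0.50 = $2.75.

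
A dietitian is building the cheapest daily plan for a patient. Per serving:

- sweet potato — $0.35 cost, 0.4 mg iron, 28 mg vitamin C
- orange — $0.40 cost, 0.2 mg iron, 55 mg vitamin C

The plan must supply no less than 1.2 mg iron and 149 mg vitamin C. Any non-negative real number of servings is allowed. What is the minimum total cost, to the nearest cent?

$1.41

At the optimum either one food covers both requirements or two foods hit both targets exactly; no other combination can be cheaper.
sweet potato only: max(1.2/0.4, 149/28) = 5.321 servings → $1.86.
orange only: max(1.2/0.2, 149/55) = 6 servings → $2.40.
sweet potato + orange with both tight: 2.207 servings and 1.585 servings → $1.41.
Cheapest feasible corner: $1.41.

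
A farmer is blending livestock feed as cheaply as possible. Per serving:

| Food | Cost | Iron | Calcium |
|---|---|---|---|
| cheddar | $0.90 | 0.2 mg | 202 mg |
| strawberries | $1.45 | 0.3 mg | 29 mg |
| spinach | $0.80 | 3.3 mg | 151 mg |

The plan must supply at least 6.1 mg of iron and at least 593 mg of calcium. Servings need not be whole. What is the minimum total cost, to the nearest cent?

$2.86

For a min-cost LP with two ≥-constraints, a basic feasible solution has at most two positive variables.
cheddar only: max(6.1/0.2, 593/202) = 30.5 servings → $27.45.
strawberries only: max(6.1/0.3, 593/29) = 20.45 servings → $29.65.
spinach only: max(6.1/3.3, 593/151) = 3.927 servings → $3.14.
cheddar + strawberries with both tight: 0.01825 servings and 20.32 servings → $29.48.
cheddar + spinach with both tight: 1.628 servings and 1.75 servings → $2.86.
strawberries + spinach with both targets exact would need a negative amount; discard.
So the least-cost plan costs $2.86.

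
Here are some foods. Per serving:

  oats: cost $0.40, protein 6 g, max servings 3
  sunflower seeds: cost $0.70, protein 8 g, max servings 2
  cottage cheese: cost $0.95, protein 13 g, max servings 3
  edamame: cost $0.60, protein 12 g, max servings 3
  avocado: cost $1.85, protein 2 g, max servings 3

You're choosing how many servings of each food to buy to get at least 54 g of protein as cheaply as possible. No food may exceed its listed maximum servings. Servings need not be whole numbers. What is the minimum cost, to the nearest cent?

Cost per g of protein: edamame $0.0500, oats $0.0667, cottage cheese $0.0731, sunflower seeds $0.0875, avocado $0.9250.
Take 3 servings of edamame: +36.0 g protein for $1.80 (total $1.80, still need 18.0 g).
Take 3 servings of oats: +18.0 g protein for $1.20 (total $3.00, still need 0.0 g).
Filling from the cheapest source first is optimal under one linear minimum: $3.00.

$3.00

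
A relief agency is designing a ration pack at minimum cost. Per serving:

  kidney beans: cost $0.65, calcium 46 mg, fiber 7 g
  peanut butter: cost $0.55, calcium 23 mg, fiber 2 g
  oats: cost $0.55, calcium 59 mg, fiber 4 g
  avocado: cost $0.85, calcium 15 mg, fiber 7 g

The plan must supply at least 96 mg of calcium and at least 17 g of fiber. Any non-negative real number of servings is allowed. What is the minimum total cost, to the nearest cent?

$1.58

Check every corner: each single food scaled to meet both minima, and each pair solved so both constraints bind.
kidney beans only: max(96/46, 17/7) = 2.429 servings → $1.58.
peanut butter only: max(96/23, 17/2) = 8.5 servings → $4.67.
oats only: max(96/59, 17/4) = 4.25 servings → $2.34.
avocado only: max(96/15, 17/7) = 6.4 servings → $5.44.
kidney beans + peanut butter: the both-tight solution has a negative serving — not a feasible corner.
kidney beans + oats: the both-tight solution has a negative serving — not a feasible corner.
kidney beans + avocado with both tight: 1.922 servings and 0.5069 servings → $1.68.
peanut butter + oats: intersection lies outside the first quadrant.
peanut butter + avocado with both tight: 3.183 servings and 1.519 servings → $3.04.
oats + avocado with both tight: 1.181 servings and 1.754 servings → $2.14.
So the least-cost plan costs $1.58.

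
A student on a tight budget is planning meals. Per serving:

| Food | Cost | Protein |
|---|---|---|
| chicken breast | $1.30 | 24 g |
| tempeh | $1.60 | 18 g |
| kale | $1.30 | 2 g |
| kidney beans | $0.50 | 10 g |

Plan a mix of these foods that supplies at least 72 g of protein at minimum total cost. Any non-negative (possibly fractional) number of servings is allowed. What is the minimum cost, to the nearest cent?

$3.60

Cost per g of protein: kidney beans $0.0500, chicken breast $0.0542, tempeh $0.0889, kale $0.6500.
With no serving limits, use only kidney beans: 72 g / 10 g = 7.2 servings × $0.50 = $3.60.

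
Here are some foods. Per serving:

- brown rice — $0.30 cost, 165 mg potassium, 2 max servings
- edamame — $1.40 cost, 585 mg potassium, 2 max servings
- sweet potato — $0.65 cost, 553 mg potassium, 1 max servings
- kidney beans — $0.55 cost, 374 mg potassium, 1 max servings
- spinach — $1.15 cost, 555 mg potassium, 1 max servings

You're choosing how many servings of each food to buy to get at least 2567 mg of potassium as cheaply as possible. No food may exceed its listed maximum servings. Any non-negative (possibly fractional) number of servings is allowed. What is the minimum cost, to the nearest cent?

$4.76

Cost per mg of potassium: sweet potato $0.0012, kidney beans $0.0015, brown rice $0.0018, spinach $0.0021, edamame $0.0024.
Take 1 serving of sweet potato: +553.0 mg potassium for $0.65 (total $0.65, still need 2014.0 mg).
Take 1 serving of kidney beans: +374.0 mg potassium for $0.55 (total $1.20, still need 1640.0 mg).
Take 2 servings of brown rice: +330.0 mg potassium for $0.60 (total $1.80, still need 1310.0 mg).
Take 1 serving of spinach: +555.0 mg potassium for $1.15 (total $2.95, still need 755.0 mg).
Take 1.291 servings of edamame: +755.0 mg potassium for $1.81 (total $4.76, still need 0.0 mg).
Greedy by cheapest-per-mg is optimal for a single linear constraint, so the minimum cost is $4.76.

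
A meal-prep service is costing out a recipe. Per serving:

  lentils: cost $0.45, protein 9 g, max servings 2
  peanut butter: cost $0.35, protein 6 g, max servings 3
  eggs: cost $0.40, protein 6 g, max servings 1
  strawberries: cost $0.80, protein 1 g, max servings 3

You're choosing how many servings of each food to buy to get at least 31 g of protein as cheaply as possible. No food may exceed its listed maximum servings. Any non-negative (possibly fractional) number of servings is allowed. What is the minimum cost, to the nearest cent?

Cost per g of protein: lentils $0.0500, peanut butter $0.0583, eggs $0.0667, strawberries $0.8000.
Take 2 servings of lentils: +18.0 g protein for $0.90 (total $0.90, still need 13.0 g).
Take 2.167 servings of peanut butter: +13.0 g protein for $0.76 (total $1.66, still need 0.0 g).
Filling from the cheapest source first is optimal under one linear minimum: $1.66.

$1.66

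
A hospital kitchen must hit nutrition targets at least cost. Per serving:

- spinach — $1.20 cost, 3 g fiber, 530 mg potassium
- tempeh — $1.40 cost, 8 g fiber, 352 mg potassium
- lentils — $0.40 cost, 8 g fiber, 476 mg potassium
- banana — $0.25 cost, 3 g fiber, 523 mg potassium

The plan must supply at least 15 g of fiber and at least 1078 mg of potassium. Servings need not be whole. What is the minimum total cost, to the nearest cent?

$0.80

Compare the cost at each extreme point of the feasible region.
spinach only: max(15/3, 1078/530) = 5 servings → $6.00.
tempeh only: max(15/8, 1078/352) = 3.062 servings → $4.29.
lentils only: max(15/8, 1078/476) = 2.265 servings → $0.91.
banana only: max(15/3, 1078/523) = 5 servings → $1.25.
spinach + tempeh with both tight: 1.05 servings and 1.481 servings → $3.33.
spinach + lentils with both tight: 0.5277 servings and 1.677 servings → $1.30.
spinach + banana: intersection lies outside the first quadrant.
tempeh + lentils: the both-tight solution has a negative serving — not a feasible corner.
tempeh + banana with both tight: 1.474 servings and 1.069 servings → $2.33.
lentils + banana with both tight: 1.673 servings and 0.5385 servings → $0.80.
Cheapest feasible corner: $0.80.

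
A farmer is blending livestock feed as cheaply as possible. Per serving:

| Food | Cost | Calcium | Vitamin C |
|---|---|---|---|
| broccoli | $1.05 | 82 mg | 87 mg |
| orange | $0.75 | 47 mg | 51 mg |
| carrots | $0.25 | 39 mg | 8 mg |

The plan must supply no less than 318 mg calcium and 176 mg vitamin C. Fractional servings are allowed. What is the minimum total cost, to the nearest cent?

$2.87

broccoli only: max(318/82, 176/87) = 3.878 servings → $4.07.
orange only: max(318/47, 176/51) = 6.766 servings → $5.07.
carrots only: max(318/39, 176/8) = 22 servings → $5.50.
broccoli + orange: intersection lies outside the first quadrant.
broccoli + carrots with both tight: 1.578 servings and 4.835 servings → $2.87.
orange + carrots with both tight: 2.678 servings and 4.926 servings → $3.24.
So the least-cost plan costs $2.87.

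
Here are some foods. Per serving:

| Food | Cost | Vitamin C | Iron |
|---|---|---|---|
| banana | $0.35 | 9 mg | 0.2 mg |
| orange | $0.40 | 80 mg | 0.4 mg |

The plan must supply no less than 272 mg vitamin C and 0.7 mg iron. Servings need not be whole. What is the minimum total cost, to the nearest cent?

$1.36

banana only: max(272/9, 0.7/0.2) = 30.22 servings → $10.58.
orange only: max(272/80, 0.7/0.4) = 3.4 servings → $1.36.
banana + orange: the both-tight solution has a negative serving — not a feasible corner.
So the least-cost plan costs $1.36.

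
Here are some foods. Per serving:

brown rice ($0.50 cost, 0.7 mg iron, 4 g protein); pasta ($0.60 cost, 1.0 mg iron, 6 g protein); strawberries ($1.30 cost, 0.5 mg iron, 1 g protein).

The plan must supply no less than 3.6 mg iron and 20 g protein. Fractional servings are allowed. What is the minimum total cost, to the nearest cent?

brown rice only: max(3.6/0.7, 20/4) = 5.143 servings → $2.57.
pasta only: max(3.6/1.0, 20/6) = 3.6 servings → $2.16.
strawberries only: max(3.6/0.5, 20/1) = 20 servings → $26.00.
brown rice + pasta with both targets exact would need a negative amount; discard.
brown rice + strawberries with both tight: 4.923 servings and 0.3077 servings → $2.86.
pasta + strawberries with both tight: 3.2 servings and 0.8 servings → $2.96.
Cheapest feasible corner: $2.16.

$2.16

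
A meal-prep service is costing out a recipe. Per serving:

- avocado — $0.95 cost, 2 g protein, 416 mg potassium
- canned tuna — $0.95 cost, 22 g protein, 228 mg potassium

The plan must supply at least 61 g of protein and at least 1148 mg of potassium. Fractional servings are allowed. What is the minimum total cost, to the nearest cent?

Minimising a linear cost over {protein ≥ 61, potassium ≥ 1148, servings ≥ 0} — the optimum is at a vertex, using one or two foods.
avocado only: max(61/2, 1148/416) = 30.5 servings → $28.98.
canned tuna only: max(61/22, 1148/228) = 5.035 servings → $4.78.
avocado + canned tuna with both tight: 1.305 servings and 2.654 servings → $3.76.
Cheapest feasible corner: $3.76.

$3.76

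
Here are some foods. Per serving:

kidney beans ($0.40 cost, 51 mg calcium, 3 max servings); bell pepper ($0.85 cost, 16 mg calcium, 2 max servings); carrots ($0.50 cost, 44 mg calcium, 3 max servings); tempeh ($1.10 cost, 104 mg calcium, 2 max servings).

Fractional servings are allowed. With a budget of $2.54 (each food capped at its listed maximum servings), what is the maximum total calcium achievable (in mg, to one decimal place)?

279.7 mg

Calcium per dollar: kidney beans 127.5, tempeh 94.55, carrots 88, bell pepper 18.82.
Take 3 servings of kidney beans: spends $1.20, +153.0 mg calcium (running total 153.0 mg).
Take 1.218 servings of tempeh: spends $1.34, +126.7 mg calcium (running total 279.7 mg).
Filling greedily by calcium-per-dollar is optimal for one linear limit, giving 279.7 mg.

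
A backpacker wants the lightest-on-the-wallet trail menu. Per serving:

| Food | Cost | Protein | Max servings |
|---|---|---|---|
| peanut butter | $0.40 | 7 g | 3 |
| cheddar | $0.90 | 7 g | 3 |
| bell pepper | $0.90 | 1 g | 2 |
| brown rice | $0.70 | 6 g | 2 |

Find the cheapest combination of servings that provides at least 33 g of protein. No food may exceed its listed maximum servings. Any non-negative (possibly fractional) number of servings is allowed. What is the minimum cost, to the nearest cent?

$2.60

Cost per g of protein: peanut butter $0.0571, brown rice $0.1167, cheddar $0.1286, bell pepper $0.9000.
Take 3 servings of peanut butter: +21.0 g protein for $1.20 (total $1.20, still need 12.0 g).
Take 2 servings of brown rice: +12.0 g protein for $1.40 (total $2.60, still need 0.0 g).
Greedy by cheapest-per-g is optimal for a single linear constraint, so the minimum cost is $2.60.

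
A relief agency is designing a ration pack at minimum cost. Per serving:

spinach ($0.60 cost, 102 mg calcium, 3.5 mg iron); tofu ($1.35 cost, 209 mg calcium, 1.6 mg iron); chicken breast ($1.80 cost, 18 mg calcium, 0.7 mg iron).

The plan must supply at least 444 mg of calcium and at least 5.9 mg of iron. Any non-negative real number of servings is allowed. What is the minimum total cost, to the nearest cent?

For a min-cost LP with two ≥-constraints, a basic feasible solution has at most two positive variables.
spinach only: max(444/102, 5.9/3.5) = 4.353 servings → $2.61.
tofu only: max(444/209, 5.9/1.6) = 3.688 servings → $4.98.
chicken breast only: max(444/18, 5.9/0.7) = 24.67 servings → $44.40.
spinach + tofu with both tight: 0.9198 servings and 1.676 servings → $2.81.
spinach + chicken breast: the both-tight solution has a negative serving — not a feasible corner.
tofu + chicken breast with both tight: 1.741 servings and 4.449 servings → $10.36.
Cheapest feasible corner: $2.61.

$2.61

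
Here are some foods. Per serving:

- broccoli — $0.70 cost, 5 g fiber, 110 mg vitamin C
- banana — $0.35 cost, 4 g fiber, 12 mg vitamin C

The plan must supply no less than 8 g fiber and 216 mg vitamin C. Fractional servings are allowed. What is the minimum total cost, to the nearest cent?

With two linear requirements the optimum uses one or two foods; enumerate the corners.
broccoli only: max(8/5, 216/110) = 1.964 servings → $1.37.
banana only: max(8/4, 216/12) = 18 servings → $6.30.
broccoli + banana: the both-tight solution has a negative serving — not a feasible corner.
Cheapest feasible corner: $1.37.

$1.37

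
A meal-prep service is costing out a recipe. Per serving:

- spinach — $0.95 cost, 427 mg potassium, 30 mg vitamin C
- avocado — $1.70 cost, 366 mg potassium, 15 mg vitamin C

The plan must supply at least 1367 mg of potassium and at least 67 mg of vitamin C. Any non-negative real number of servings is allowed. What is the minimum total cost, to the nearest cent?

$3.04

Minimising a linear cost over {potassium ≥ 1367, vitamin C ≥ 67, servings ≥ 0} — the optimum is at a vertex, using one or two foods.
spinach only: max(1367/427, 67/30) = 3.201 servings → $3.04.
avocado only: max(1367/366, 67/15) = 4.467 servings → $7.59.
spinach + avocado with both tight: 0.878 servings and 2.711 servings → $5.44.
Cheapest feasible corner: $3.04.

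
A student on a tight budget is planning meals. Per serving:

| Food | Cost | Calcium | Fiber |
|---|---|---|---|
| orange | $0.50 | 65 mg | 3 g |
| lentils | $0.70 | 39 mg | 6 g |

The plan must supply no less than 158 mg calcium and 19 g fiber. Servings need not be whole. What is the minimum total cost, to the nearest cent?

A basic optimal solution has at most two foods positive. Try each food alone and each pair with both targets met exactly.
orange only: max(158/65, 19/3) = 6.333 servings → $3.17.
lentils only: max(158/39, 19/6) = 4.051 servings → $2.84.
orange + lentils with both tight: 0.7582 servings and 2.788 servings → $2.33.
So the least-cost plan costs $2.33.

$2.33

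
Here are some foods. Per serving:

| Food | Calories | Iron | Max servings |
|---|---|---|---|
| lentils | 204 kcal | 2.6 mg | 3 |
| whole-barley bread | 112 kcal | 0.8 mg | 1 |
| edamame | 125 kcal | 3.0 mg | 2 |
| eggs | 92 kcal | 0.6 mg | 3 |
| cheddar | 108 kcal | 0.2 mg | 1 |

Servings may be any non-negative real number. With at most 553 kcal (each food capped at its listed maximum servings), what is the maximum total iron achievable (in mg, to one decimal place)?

Iron per kcal: edamame 0.024, lentils 0.01275, whole-barley bread 0.007143, eggs 0.006522, cheddar 0.001852.
Take 2 servings of edamame: uses 250 kcal, +6.0 mg iron (running total 6.0 mg).
Take 1.485 servings of lentils: uses 303 kcal, +3.9 mg iron (running total 9.9 mg).
Greedy by best ratio exhausts the calories allowance optimally: 9.9 mg.

9.9 mg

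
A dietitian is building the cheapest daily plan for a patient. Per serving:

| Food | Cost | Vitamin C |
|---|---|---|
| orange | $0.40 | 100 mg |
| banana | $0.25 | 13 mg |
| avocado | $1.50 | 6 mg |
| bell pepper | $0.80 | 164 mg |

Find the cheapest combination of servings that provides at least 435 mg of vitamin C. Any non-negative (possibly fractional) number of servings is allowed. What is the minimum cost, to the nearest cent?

$1.74

Cost per mg of vitamin C: orange $0.0040, bell pepper $0.0049, banana $0.0192, avocado $0.2500.
With no serving limits, use only orange: 435 mg / 100 mg = 4.35 servings × $0.40 = $1.74.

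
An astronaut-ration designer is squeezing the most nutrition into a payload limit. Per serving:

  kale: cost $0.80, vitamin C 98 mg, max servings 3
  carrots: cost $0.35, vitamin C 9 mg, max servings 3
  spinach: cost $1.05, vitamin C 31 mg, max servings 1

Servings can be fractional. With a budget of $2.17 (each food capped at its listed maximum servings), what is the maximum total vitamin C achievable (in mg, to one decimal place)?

Vitamin C per dollar: kale 122.5, spinach 29.52, carrots 25.71.
Take 2.712 servings of kale: spends $2.17, +265.8 mg vitamin C (running total 265.8 mg).
Filling greedily by vitamin C-per-dollar is optimal for one linear limit, giving 265.8 mg.

265.8 mg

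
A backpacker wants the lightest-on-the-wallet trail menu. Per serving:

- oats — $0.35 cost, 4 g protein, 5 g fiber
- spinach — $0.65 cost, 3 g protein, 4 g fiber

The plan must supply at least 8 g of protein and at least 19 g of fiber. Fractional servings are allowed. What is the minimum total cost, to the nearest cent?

$1.33

Compare the cost at each extreme point of the feasible region.
oats only: max(8/4, 19/5) = 3.8 servings → $1.33.
spinach only: max(8/3, 19/4) = 4.75 servings → $3.09.
oats + spinach: intersection lies outside the first quadrant.
So the least-cost plan costs $1.33.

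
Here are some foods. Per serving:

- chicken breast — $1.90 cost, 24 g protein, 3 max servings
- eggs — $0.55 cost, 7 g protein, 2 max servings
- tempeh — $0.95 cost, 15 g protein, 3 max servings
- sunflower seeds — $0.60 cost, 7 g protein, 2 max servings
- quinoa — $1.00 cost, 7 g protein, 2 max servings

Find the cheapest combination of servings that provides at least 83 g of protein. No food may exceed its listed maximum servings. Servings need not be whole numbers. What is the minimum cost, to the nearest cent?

Cost per g of protein: tempeh $0.0633, eggs $0.0786, chicken breast $0.0792, sunflower seeds $0.0857, quinoa $0.1429.
Take 3 servings of tempeh: +45.0 g protein for $2.85 (total $2.85, still need 38.0 g).
Take 2 servings of eggs: +14.0 g protein for $1.10 (total $3.95, still need 24.0 g).
Take 1 serving of chicken breast: +24.0 g protein for $1.90 (total $5.85, still need 0.0 g).
Filling from the cheapest source first is optimal under one linear minimum: $5.85.

$5.85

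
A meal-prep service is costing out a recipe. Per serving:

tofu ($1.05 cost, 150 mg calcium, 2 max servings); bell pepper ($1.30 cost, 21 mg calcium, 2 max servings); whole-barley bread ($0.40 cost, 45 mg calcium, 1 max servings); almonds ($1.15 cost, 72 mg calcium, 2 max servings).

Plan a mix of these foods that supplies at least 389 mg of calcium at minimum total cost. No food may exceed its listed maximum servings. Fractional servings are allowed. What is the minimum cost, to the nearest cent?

$3.20

Cost per mg of calcium: tofu $0.0070, whole-barley bread $0.0089, almonds $0.0160, bell pepper $0.0619.
Take 2 servings of tofu: +300.0 mg calcium for $2.10 (total $2.10, still need 89.0 mg).
Take 1 serving of whole-barley bread: +45.0 mg calcium for $0.40 (total $2.50, still need 44.0 mg).
Take 0.6111 servings of almonds: +44.0 mg calcium for $0.70 (total $3.20, still need 0.0 mg).
Filling from the cheapest source first is optimal under one linear minimum: $3.20.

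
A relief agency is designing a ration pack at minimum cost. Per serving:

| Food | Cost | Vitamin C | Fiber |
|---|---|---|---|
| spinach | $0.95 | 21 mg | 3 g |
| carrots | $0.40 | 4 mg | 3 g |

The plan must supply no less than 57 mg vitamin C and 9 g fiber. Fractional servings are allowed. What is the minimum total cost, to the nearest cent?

$2.66

For a min-cost LP with two ≥-constraints, a basic feasible solution has at most two positive variables.
spinach only: max(57/21, 9/3) = 3 servings → $2.85.
carrots only: max(57/4, 9/3) = 14.25 servings → $5.70.
spinach + carrots with both tight: 2.647 servings and 0.3529 servings → $2.66.
So the least-cost plan costs $2.66.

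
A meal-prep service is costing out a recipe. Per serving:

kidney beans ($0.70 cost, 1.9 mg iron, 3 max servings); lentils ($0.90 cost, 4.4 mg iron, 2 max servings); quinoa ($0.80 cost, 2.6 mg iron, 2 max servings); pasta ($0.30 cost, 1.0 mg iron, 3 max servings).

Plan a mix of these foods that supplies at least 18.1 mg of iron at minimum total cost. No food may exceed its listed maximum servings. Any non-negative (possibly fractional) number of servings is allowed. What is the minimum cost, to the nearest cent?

$4.71

Cost per mg of iron: lentils $0.2045, pasta $0.3000, quinoa $0.3077, kidney beans $0.3684.
Take 2 servings of lentils: +8.8 mg iron for $1.80 (total $1.80, still need 9.3 mg).
Take 3 servings of pasta: +3.0 mg iron for $0.90 (total $2.70, still need 6.3 mg).
Take 2 servings of quinoa: +5.2 mg iron for $1.60 (total $4.30, still need 1.1 mg).
Take 0.5789 servings of kidney beans: +1.1 mg iron for $0.41 (total $4.71, still need 0.0 mg).
Filling from the cheapest source first is optimal under one linear minimum: $4.71.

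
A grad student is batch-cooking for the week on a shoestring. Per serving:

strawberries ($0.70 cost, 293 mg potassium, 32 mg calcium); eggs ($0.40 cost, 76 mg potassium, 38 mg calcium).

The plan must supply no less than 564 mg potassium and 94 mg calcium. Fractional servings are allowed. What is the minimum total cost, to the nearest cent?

This is a tiny linear program; its minimum lies at a vertex of the feasible set. List the vertices and price them.
strawberries only: max(564/293, 94/32) = 2.938 servings → $2.06.
eggs only: max(564/76, 94/38) = 7.421 servings → $2.97.
strawberries + eggs with both tight: 1.642 servings and 1.091 servings → $1.59.
The minimum over all feasible corners is $1.59.

$1.59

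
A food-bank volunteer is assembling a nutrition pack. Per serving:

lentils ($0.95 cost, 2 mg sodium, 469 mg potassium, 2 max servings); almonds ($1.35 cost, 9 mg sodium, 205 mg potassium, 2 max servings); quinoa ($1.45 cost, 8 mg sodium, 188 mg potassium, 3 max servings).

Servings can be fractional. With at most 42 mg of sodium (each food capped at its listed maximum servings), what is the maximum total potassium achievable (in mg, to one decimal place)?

1820.9 mg

Potassium per mg sodium: lentils 234.5, quinoa 23.5, almonds 22.78.
Take 2 servings of lentils: uses 4 mg sodium, +938.0 mg potassium (running total 938.0 mg).
Take 3 servings of quinoa: uses 24 mg sodium, +564.0 mg potassium (running total 1502.0 mg).
Take 1.556 servings of almonds: uses 14 mg sodium, +318.9 mg potassium (running total 1820.9 mg).
Greedy by best ratio exhausts the sodium allowance optimally: 1820.9 mg.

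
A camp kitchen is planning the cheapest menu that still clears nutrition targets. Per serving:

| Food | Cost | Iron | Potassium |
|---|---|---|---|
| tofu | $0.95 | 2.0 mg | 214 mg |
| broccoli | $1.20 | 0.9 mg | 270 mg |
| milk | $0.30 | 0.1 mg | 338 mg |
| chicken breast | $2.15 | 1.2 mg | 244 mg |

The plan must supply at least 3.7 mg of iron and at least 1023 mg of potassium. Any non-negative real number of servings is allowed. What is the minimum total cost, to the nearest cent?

tofu only: max(3.7/2.0, 1023/214) = 4.78 servings → $4.54.
broccoli only: max(3.7/0.9, 1023/270) = 4.111 servings → $4.93.
milk only: max(3.7/0.1, 1023/338) = 37 servings → $11.10.
chicken breast only: max(3.7/1.2, 1023/244) = 4.193 servings → $9.01.
tofu + broccoli with both tight: 0.2254 servings and 3.61 servings → $4.55.
tofu + milk with both tight: 1.754 servings and 1.916 servings → $2.24.
tofu + chicken breast: intersection lies outside the first quadrant.
broccoli + milk: intersection lies outside the first quadrant.
broccoli + chicken breast with both tight: 3.111 servings and 0.75 servings → $5.35.
milk + chicken breast with both tight: 0.852 servings and 3.012 servings → $6.73.
The minimum over all feasible corners is $2.24.

$2.24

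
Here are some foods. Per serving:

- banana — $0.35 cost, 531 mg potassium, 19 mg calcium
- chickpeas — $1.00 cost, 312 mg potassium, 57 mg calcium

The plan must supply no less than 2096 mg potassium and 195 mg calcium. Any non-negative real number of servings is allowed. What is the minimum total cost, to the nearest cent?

$3.46

banana only: max(2096/531, 195/19) = 10.26 servings → $3.59.
chickpeas only: max(2096/312, 195/57) = 6.718 servings → $6.72.
banana + chickpeas with both tight: 2.409 servings and 2.618 servings → $3.46.
The minimum over all feasible corners is $3.46.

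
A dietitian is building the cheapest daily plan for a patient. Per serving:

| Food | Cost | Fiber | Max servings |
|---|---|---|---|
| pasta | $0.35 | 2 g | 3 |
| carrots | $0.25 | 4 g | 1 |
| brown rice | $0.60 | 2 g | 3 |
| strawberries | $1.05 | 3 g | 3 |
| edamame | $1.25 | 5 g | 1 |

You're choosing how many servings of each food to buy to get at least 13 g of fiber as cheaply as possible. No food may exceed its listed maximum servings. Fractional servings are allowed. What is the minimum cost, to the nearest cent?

$2.05

Cost per g of fiber: carrots $0.0625, pasta $0.1750, edamame $0.2500, brown rice $0.3000, strawberries $0.3500.
Take 1 serving of carrots: +4.0 g fiber for $0.25 (total $0.25, still need 9.0 g).
Take 3 servings of pasta: +6.0 g fiber for $1.05 (total $1.30, still need 3.0 g).
Take 0.6 servings of edamame: +3.0 g fiber for $0.75 (total $2.05, still need 0.0 g).
Greedy by cheapest-per-g is optimal for a single linear constraint, so the minimum cost is $2.05.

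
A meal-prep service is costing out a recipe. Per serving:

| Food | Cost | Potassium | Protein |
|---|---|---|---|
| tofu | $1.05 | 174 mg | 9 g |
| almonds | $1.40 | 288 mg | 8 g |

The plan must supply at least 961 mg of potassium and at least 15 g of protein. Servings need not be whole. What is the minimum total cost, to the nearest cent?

This is a tiny linear program; its minimum lies at a vertex of the feasible set. List the vertices and price them.
tofu only: max(961/174, 15/9) = 5.523 servings → $5.80.
almonds only: max(961/288, 15/8) = 3.337 servings → $4.67.
tofu + almonds with both targets exact would need a negative amount; discard.
Cheapest feasible corner: $4.67.

$4.67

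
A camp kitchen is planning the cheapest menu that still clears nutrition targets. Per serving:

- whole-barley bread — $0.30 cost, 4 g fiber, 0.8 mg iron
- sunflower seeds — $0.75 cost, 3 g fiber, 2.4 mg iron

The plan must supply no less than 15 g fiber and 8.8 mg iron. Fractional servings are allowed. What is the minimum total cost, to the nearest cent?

Minimising a linear cost over {fiber ≥ 15, iron ≥ 8.8, servings ≥ 0} — the optimum is at a vertex, using one or two foods.
whole-barley bread only: max(15/4, 8.8/0.8) = 11 servings → $3.30.
sunflower seeds only: max(15/3, 8.8/2.4) = 5 servings → $3.75.
whole-barley bread + sunflower seeds with both tight: 1.333 servings and 3.222 servings → $2.82.
The minimum over all feasible corners is $2.82.

$2.82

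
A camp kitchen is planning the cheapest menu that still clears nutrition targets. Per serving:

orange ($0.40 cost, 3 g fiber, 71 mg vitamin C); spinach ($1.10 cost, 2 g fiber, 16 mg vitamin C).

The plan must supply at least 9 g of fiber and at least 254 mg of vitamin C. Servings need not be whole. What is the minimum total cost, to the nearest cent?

orange only: max(9/3, 254/71) = 3.577 servings → $1.43.
spinach only: max(9/2, 254/16) = 15.88 servings → $17.46.
orange + spinach: the both-tight solution has a negative serving — not a feasible corner.
So the least-cost plan costs $1.43.

$1.43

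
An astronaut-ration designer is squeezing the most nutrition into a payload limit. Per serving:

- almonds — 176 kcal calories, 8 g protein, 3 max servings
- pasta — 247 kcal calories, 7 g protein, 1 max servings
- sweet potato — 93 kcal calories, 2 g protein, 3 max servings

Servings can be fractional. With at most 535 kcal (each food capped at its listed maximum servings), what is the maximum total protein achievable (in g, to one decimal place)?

Protein per kcal: almonds 0.04545, pasta 0.02834, sweet potato 0.02151.
Take 3 servings of almonds: uses 528 kcal, +24.0 g protein (running total 24.0 g).
Take 0.02834 servings of pasta: uses 7 kcal, +0.2 g protein (running total 24.2 g).
Greedy by best ratio exhausts the calories allowance optimally: 24.2 g.

24.2 g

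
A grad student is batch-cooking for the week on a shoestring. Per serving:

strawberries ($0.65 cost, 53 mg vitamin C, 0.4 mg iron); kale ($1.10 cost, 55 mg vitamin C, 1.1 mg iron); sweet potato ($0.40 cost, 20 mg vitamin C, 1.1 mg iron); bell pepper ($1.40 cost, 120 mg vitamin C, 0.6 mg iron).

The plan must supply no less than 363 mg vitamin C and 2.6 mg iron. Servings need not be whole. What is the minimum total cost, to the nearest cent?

$4.37

At the optimum either one food covers both requirements or two foods hit both targets exactly; no other combination can be cheaper.
strawberries only: max(363/53, 2.6/0.4) = 6.849 servings → $4.45.
kale only: max(363/55, 2.6/1.1) = 6.6 servings → $7.26.
sweet potato only: max(363/20, 2.6/1.1) = 18.15 servings → $7.26.
bell pepper only: max(363/120, 2.6/0.6) = 4.333 servings → $6.07.
strawberries + kale: intersection lies outside the first quadrant.
strawberries + sweet potato: the both-tight solution has a negative serving — not a feasible corner.
strawberries + bell pepper with both tight: 5.815 servings and 0.4568 servings → $4.42.
kale + sweet potato with both targets exact would need a negative amount; discard.
kale + bell pepper with both tight: 0.9515 servings and 2.589 servings → $4.67.
sweet potato + bell pepper with both tight: 0.785 servings and 2.894 servings → $4.37.
The minimum over all feasible corners is $4.37.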